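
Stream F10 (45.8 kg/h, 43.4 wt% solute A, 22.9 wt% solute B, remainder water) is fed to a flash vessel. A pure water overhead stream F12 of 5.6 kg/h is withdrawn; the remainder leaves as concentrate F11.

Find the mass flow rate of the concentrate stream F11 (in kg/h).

Concentrate = 45.8 − 5.6 = 40.2 kg/h.

40.2 kg/h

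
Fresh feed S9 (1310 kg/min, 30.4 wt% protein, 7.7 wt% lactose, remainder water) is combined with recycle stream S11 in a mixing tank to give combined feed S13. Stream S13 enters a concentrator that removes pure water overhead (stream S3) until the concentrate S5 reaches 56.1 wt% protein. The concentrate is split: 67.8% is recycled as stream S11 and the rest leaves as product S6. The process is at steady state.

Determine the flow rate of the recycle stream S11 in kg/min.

1495 kg/min

Overall protein balance (none leaves overhead): protein in fresh feed = protein in product, i.e. 1310×0.304 = (1−0.678)·S5·0.561.
S5 = 398.24/(0.561×0.322) = 2204.6 kg/min.
Recycle S11 = 0.678×2204.6 = 1494.7 kg/min.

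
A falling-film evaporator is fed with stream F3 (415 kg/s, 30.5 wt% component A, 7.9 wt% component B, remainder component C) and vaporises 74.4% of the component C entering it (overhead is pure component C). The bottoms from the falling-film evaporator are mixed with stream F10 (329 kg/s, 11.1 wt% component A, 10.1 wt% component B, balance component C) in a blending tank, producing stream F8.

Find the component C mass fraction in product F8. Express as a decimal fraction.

Vapour removed = 0.744×0.616×415 = 190.2 kg/s; concentrate = 224.8 kg/s.
component C reaching the mixer = 65.444 (from concentrate) + 329×0.788 = 324.7 kg/s.
Product flow = 224.8 + 329 = 553.8 kg/s; component C fraction = 0.586.

0.586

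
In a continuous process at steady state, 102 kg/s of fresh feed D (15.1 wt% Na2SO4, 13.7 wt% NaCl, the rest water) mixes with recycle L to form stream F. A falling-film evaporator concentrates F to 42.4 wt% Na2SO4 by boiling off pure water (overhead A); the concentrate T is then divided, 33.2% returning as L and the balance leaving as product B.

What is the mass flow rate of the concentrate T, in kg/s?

Overall Na2SO4 balance (none leaves overhead): Na2SO4 in fresh feed = Na2SO4 in product, i.e. 102×0.151 = (1−0.332)·T·0.424.
T = 15.402/(0.424×0.668) = 54.379 kg/s.

54.38 kg/s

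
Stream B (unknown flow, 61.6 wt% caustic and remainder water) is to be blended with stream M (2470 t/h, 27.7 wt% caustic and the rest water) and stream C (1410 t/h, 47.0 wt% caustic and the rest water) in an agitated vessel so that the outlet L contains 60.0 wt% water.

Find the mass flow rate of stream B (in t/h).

Let B be the unknown flow. Total out = 3880 + B.
water balance: 2533.1 + 0.384·B = 0.600·(3880 + B)
(0.384 − 0.600)·B = 0.600×3880 − 2533.1 = -205.11
B = -205.11 / -0.216 = 949.58 t/h

949.6 t/h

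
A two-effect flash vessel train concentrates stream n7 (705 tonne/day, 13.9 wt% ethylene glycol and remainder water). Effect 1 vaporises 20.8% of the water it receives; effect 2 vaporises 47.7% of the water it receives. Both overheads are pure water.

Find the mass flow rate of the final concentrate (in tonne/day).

349.4 tonne/day

water in feed = 705×0.861 = 607 tonne/day.
After stage 1: water left = (1−0.208)×607 = 480.75; stream total = 578.74 tonne/day.
After stage 2: water left = (1−0.477)×480.75 = 251.43; final concentrate = 349.43 tonne/day.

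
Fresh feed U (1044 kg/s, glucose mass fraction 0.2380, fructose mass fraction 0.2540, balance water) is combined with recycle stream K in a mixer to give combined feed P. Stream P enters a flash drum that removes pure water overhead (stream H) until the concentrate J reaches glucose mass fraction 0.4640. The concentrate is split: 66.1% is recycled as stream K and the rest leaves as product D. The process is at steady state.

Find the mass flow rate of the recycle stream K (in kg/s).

1044 kg/s

Overall glucose balance (none leaves overhead): glucose in fresh feed = glucose in product, i.e. 1044×0.238 = (1−0.661)·J·0.464.
J = 248.47/(0.464×0.339) = 1579.6 kg/s.
Recycle K = 0.661×1579.6 = 1044.1 kg/s.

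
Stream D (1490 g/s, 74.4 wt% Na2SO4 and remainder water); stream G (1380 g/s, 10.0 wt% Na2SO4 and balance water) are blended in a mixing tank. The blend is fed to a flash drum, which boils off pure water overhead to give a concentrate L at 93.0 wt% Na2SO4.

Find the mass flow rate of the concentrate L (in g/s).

Na2SO4 entering = 1490×0.744 + 1380×0.100 = 1246.6 g/s.
All Na2SO4 reports to L, so L = 1246.6/0.930 = 1340.4 g/s.

1340 g/s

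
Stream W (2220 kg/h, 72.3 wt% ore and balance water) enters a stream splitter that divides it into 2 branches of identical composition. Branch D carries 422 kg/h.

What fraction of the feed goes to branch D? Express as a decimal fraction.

Fraction to D = 422/2220 = 0.1901.

0.190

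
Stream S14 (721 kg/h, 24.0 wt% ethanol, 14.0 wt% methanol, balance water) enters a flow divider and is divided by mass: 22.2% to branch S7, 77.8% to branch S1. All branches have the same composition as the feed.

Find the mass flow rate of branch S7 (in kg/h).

160.1 kg/h

Branch S7 flow = 0.222×721 = 160.06 kg/h.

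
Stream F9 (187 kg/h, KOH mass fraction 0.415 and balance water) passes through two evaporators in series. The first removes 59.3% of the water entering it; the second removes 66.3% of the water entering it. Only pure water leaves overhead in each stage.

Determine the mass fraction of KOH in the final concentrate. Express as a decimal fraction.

0.838

water in feed = 187×0.585 = 109.39 kg/h.
After stage 1: water left = (1−0.593)×109.39 = 44.524; stream total = 122.13 kg/h.
After stage 2: water left = (1−0.663)×44.524 = 15.005; final concentrate = 92.61 kg/h.
KOH fraction = 77.605/92.61 = 0.838.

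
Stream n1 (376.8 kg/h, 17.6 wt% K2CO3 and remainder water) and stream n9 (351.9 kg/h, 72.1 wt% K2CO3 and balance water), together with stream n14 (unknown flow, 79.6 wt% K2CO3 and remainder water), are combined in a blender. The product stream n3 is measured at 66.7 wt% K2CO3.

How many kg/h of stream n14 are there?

1287 kg/h

Let n14 be the unknown flow. Total out = 728.7 + n14.
K2CO3 balance: 320.04 + 0.796·n14 = 0.667·(728.7 + n14)
(0.796 − 0.667)·n14 = 0.667×728.7 − 320.04 = 166.01
n14 = 166.01 / 0.129 = 1286.9 kg/h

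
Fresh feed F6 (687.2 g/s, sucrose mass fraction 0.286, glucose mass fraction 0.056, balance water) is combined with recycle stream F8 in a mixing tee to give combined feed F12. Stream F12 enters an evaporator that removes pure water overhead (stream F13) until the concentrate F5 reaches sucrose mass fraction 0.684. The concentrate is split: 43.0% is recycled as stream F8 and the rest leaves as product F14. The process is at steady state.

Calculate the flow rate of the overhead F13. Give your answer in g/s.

Overall sucrose balance (none leaves overhead): sucrose in fresh feed = sucrose in product, i.e. 687.2×0.286 = (1−0.430)·F5·0.684.
F5 = 196.54/(0.684×0.570) = 504.1 g/s.
Recycle F8 = 0.430×504.1 = 216.76 g/s.
Combined feed F12 = 687.2 + 216.76 = 903.96 g/s.
Overhead F13 = F12 − F5 = 903.96 − 504.1 = 399.86 g/s.

399.9 g/s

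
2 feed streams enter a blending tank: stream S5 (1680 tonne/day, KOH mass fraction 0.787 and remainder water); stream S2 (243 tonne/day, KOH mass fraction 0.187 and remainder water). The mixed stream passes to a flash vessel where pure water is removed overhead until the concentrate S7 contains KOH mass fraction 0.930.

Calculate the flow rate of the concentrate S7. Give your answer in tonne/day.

KOH entering = 1680×0.787 + 243×0.187 = 1367.6 tonne/day.
All KOH reports to S7, so S7 = 1367.6/0.930 = 1470.5 tonne/day.

1471 tonne/day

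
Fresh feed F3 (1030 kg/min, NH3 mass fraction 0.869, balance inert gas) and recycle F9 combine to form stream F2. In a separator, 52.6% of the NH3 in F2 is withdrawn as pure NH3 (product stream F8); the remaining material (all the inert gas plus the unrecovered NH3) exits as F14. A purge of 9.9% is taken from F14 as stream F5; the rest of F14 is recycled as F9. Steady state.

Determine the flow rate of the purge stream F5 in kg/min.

208.2 kg/min

inert gas enters only via F3 and leaves only via the purge: 1030×0.131 = 0.099×(inert gas in F14), and the separator passes all inert gas, so inert gas in F2 = inert gas in F14 = 1362.9 kg/min.
NH3 in F2: m_A = 1030×0.869 + (1−0.099)·(1−0.526)·m_A, so m_A = 895.07/0.5729 = 1562.3 kg/min.
F14 = (1−0.526)×1562.3 + 1362.9 = 2103.4 kg/min.
Purge F5 = 0.099×2103.4 = 208.24 kg/min.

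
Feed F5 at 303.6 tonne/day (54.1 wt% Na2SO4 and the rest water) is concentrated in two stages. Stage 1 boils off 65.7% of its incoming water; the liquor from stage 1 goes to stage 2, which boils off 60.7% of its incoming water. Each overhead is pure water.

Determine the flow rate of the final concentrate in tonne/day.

water in feed = 303.6×0.459 = 139.35 tonne/day.
After stage 1: water left = (1−0.657)×139.35 = 47.798; stream total = 212.05 tonne/day.
After stage 2: water left = (1−0.607)×47.798 = 18.785; final concentrate = 183.03 tonne/day.

183 tonne/day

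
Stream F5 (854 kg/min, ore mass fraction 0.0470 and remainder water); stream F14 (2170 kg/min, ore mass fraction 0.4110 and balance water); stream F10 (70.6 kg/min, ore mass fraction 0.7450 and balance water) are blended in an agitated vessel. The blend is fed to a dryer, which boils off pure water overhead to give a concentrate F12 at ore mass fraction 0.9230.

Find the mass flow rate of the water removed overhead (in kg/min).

ore entering = 854×0.047 + 2170×0.411 + 70.6×0.745 = 984.61 kg/min.
All ore reports to F12, so F12 = 984.61/0.923 = 1066.7 kg/min.
Total feed = 3094.6 kg/min; overhead = 3094.6 − 1066.7 = 2027.9 kg/min.

2028 kg/min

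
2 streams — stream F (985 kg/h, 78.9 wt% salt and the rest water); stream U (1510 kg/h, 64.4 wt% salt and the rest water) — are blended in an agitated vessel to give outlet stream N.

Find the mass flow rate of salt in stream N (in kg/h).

salt out = salt in = 985×0.789 + 1510×0.644 = 1749.6 kg/h.

1750 kg/h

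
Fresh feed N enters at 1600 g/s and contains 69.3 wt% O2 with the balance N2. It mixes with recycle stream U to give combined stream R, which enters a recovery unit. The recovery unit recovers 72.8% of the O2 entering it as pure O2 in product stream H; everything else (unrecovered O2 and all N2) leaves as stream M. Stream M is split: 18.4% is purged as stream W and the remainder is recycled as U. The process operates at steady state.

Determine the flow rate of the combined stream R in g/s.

4095 g/s

N2 enters only via N and leaves only via the purge: 1600×0.307 = 0.184×(N2 in M), and the recovery unit passes all N2, so N2 in R = N2 in M = 2669.6 g/s.
O2 in R: m_A = 1600×0.693 + (1−0.184)·(1−0.728)·m_A, so m_A = 1108.8/0.7780 = 1425.1 g/s.
R = 1425.1 + 2669.6 = 4094.7 g/s.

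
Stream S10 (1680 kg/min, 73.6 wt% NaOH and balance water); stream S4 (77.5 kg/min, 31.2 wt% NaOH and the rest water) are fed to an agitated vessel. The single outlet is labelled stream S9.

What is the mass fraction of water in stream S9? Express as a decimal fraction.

Total flow out = 1680 + 77.5 = 1757.5 kg/min.
water in = 1680×0.264 + 77.5×0.688 = 496.84 kg/min.
water mass fraction in S9 = 496.84/1757.5 = 0.283.

0.283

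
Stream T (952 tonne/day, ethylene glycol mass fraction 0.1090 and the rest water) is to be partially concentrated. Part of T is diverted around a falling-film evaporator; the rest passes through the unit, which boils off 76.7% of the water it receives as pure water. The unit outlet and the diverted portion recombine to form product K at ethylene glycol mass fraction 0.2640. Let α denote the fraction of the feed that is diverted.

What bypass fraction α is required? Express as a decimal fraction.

All 952×0.109 = 103.77 tonne/day of ethylene glycol reaches K, so K = 103.77/0.264 = 393.06 tonne/day and vapour = 558.94 tonne/day.
The evaporator receives (1−α)·952 of feed at 0.891 water and removes 0.767 of that water:
0.767×0.891×(1−α)×952 = 558.94
(1−α) = 558.94/650.59 = 0.8591;  α = 0.1409.

0.141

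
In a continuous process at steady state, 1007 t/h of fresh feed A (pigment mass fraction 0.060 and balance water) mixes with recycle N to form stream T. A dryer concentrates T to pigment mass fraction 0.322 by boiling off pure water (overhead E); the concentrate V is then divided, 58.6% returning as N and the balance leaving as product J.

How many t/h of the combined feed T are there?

Overall pigment balance (none leaves overhead): pigment in fresh feed = pigment in product, i.e. 1007×0.060 = (1−0.586)·V·0.322.
V = 60.42/(0.322×0.414) = 453.24 t/h.
Recycle N = 0.586×453.24 = 265.6 t/h.
Combined feed T = 1007 + 265.6 = 1272.6 t/h.

1273 t/h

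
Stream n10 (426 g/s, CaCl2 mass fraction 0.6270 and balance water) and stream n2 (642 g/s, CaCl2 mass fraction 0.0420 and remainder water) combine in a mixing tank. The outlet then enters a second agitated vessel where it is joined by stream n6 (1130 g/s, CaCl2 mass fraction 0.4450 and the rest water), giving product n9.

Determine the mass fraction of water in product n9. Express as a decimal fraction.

0.6374

Overall, product flow = 2198 g/s.
water in = 426×0.373 + 642×0.958 + 1130×0.555 = 1401.1 g/s.
water fraction in n9 = 0.6374.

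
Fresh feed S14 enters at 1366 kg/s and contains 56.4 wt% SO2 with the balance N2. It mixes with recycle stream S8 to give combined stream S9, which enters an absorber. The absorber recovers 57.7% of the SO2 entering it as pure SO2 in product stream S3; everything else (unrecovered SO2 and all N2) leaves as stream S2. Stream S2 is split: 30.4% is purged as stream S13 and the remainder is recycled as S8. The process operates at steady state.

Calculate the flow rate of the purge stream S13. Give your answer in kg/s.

N2 enters only via S14 and leaves only via the purge: 1366×0.436 = 0.304×(N2 in S2), and the absorber passes all N2, so N2 in S9 = N2 in S2 = 1959.1 kg/s.
SO2 in S9: m_A = 1366×0.564 + (1−0.304)·(1−0.577)·m_A, so m_A = 770.42/0.7056 = 1091.9 kg/s.
S2 = (1−0.577)×1091.9 + 1959.1 = 2421 kg/s.
Purge S13 = 0.304×2421 = 735.98 kg/s.

736 kg/s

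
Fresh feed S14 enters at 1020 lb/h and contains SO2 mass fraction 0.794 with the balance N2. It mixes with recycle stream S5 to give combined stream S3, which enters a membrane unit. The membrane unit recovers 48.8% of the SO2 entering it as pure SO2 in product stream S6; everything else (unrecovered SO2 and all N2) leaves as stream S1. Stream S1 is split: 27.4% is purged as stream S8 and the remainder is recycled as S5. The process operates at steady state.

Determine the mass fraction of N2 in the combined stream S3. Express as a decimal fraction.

0.373

N2 enters only via S14 and leaves only via the purge: 1020×0.206 = 0.274×(N2 in S1), and the membrane unit passes all N2, so N2 in S3 = N2 in S1 = 766.86 lb/h.
SO2 in S3: m_A = 1020×0.794 + (1−0.274)·(1−0.488)·m_A, so m_A = 809.88/0.6283 = 1289 lb/h.
S3 = 1289 + 766.86 = 2055.9 lb/h.
N2 fraction in S3 = 766.86/2055.9 = 0.373.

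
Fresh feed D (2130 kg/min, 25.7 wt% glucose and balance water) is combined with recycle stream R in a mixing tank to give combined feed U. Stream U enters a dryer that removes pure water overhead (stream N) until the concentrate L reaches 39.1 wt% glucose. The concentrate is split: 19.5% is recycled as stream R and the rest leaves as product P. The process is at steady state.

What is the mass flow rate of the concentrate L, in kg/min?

1739 kg/min

Overall glucose balance (none leaves overhead): glucose in fresh feed = glucose in product, i.e. 2130×0.257 = (1−0.195)·L·0.391.
L = 547.41/(0.391×0.805) = 1739.2 kg/min.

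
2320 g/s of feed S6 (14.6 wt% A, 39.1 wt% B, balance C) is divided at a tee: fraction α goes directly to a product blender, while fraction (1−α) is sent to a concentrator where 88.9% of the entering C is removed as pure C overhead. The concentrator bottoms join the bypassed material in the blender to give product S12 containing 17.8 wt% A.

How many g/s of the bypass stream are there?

All 2320×0.146 = 338.72 g/s of A reaches S12, so S12 = 338.72/0.178 = 1902.9 g/s and vapour = 417.08 g/s.
The evaporator receives (1−α)·2320 of feed at 0.463 C and removes 0.889 of that C:
0.889×0.463×(1−α)×2320 = 417.08
(1−α) = 417.08/954.93 = 0.4368;  α = 0.5632.
Bypass flow = 0.5632×2320 = 1306.7 g/s.

1307 g/s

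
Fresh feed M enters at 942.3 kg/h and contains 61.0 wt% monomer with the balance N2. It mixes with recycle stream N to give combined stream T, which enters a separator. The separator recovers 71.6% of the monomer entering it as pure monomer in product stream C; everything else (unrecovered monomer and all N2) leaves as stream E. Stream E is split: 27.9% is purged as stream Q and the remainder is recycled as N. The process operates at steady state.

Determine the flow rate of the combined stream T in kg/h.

N2 enters only via M and leaves only via the purge: 942.3×0.390 = 0.279×(N2 in E), and the separator passes all N2, so N2 in T = N2 in E = 1317.2 kg/h.
monomer in T: m_A = 942.3×0.610 + (1−0.279)·(1−0.716)·m_A, so m_A = 574.8/0.7952 = 722.81 kg/h.
T = 722.81 + 1317.2 = 2040 kg/h.

2040 kg/h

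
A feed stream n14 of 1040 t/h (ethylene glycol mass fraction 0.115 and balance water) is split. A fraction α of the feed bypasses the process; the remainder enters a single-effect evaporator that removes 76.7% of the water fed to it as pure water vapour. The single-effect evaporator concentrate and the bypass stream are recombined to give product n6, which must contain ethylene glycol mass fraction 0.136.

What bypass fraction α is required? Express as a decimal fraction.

All 1040×0.115 = 119.6 t/h of ethylene glycol reaches n6, so n6 = 119.6/0.136 = 879.41 t/h and vapour = 160.59 t/h.
The evaporator receives (1−α)·1040 of feed at 0.885 water and removes 0.767 of that water:
0.767×0.885×(1−α)×1040 = 160.59
(1−α) = 160.59/705.95 = 0.2275;  α = 0.7725.

0.773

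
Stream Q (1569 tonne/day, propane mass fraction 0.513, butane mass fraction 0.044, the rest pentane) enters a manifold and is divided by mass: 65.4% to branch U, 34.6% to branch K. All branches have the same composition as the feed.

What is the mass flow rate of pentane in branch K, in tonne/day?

240.5 tonne/day

Branch K total = 0.346×1569 = 542.87 tonne/day.
pentane in K = 0.443×542.87 = 240.49 tonne/day.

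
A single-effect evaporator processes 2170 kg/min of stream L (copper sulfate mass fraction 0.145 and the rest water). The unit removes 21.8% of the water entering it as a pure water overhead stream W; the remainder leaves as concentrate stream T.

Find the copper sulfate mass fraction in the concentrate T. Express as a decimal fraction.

0.178

copper sulfate is not removed: 2170×0.145 = 314.65 kg/min of copper sulfate enters T.
water entering = 2170×0.855 = 1855.3 kg/min; overhead removed = 0.218×1855.3 = 404.47 kg/min.
Concentrate = 2170 − 404.47 = 1765.5 kg/min.
Mass fraction = 314.65/1765.5 = 0.178.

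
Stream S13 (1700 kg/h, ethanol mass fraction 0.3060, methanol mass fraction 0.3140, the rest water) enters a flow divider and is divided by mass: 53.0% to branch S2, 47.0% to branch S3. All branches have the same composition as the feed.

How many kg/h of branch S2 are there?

901 kg/h

Branch S2 flow = 0.530×1700 = 901 kg/h.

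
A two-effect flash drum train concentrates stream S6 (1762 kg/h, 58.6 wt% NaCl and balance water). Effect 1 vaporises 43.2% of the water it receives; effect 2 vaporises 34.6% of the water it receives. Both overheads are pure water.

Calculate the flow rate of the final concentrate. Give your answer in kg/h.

1304 kg/h

water in feed = 1762×0.414 = 729.47 kg/h.
After stage 1: water left = (1−0.432)×729.47 = 414.34; stream total = 1446.9 kg/h.
After stage 2: water left = (1−0.346)×414.34 = 270.98; final concentrate = 1303.5 kg/h.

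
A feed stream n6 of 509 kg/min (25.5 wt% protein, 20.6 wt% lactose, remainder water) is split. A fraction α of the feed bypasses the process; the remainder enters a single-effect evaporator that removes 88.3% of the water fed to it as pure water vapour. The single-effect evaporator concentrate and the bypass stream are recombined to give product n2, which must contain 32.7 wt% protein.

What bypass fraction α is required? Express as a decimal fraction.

0.537

All 509×0.255 = 129.8 kg/min of protein reaches n2, so n2 = 129.8/0.327 = 396.93 kg/min and vapour = 112.07 kg/min.
The evaporator receives (1−α)·509 of feed at 0.539 water and removes 0.883 of that water:
0.883×0.539×(1−α)×509 = 112.07
(1−α) = 112.07/242.25 = 0.4626;  α = 0.5374.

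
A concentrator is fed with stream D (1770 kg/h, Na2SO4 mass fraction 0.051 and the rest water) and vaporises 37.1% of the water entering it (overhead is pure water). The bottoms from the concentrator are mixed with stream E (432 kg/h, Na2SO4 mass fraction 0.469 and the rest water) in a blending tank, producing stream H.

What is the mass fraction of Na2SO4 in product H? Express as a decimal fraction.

0.186

Vapour removed = 0.371×0.949×1770 = 623.18 kg/h; concentrate = 1146.8 kg/h.
Na2SO4 reaching the mixer = 90.27 (from concentrate) + 432×0.469 = 292.88 kg/h.
Product flow = 1146.8 + 432 = 1578.8 kg/h; Na2SO4 fraction = 0.186.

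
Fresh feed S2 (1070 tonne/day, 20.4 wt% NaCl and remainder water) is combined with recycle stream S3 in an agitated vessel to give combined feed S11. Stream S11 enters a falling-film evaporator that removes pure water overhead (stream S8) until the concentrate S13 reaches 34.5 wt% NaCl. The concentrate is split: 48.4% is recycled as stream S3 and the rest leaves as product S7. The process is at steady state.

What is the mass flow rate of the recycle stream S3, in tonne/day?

593.5 tonne/day

Overall NaCl balance (none leaves overhead): NaCl in fresh feed = NaCl in product, i.e. 1070×0.204 = (1−0.484)·S13·0.345.
S13 = 218.28/(0.345×0.516) = 1226.2 tonne/day.
Recycle S3 = 0.484×1226.2 = 593.46 tonne/day.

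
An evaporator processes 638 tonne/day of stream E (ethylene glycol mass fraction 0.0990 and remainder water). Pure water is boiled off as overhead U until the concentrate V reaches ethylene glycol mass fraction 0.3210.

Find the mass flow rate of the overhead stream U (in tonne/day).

ethylene glycol is conserved: 638×0.099 = 63.162 tonne/day all reports to the concentrate.
Concentrate = 63.162/(target fraction) = 196.77 tonne/day.
Overhead = 638 − 196.77 = 441.23 tonne/day.

441.2 tonne/day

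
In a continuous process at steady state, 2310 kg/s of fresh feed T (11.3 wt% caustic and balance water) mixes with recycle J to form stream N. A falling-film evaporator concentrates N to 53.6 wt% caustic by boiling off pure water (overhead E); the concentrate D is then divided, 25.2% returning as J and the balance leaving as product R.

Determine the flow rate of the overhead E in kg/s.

1823 kg/s

Overall caustic balance (none leaves overhead): caustic in fresh feed = caustic in product, i.e. 2310×0.113 = (1−0.252)·D·0.536.
D = 261.03/(0.536×0.748) = 651.06 kg/s.
Recycle J = 0.252×651.06 = 164.07 kg/s.
Combined feed N = 2310 + 164.07 = 2474.1 kg/s.
Overhead E = N − D = 2474.1 − 651.06 = 1823 kg/s.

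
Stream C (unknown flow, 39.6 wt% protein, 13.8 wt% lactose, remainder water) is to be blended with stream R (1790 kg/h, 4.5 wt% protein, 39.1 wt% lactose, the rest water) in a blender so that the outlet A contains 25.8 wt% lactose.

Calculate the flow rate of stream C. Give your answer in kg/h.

1984 kg/h

Let C be the unknown flow. Total out = 1790 + C.
lactose balance: 699.89 + 0.138·C = 0.258·(1790 + C)
(0.138 − 0.258)·C = 0.258×1790 − 699.89 = -238.07
C = -238.07 / -0.120 = 1983.9 kg/h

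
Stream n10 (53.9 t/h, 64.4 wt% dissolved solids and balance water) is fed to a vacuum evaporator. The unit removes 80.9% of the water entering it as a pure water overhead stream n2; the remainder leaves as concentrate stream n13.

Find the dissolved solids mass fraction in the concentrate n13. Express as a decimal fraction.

0.9045

dissolved solids is not removed: 53.9×0.644 = 34.712 t/h of dissolved solids enters n13.
water entering = 53.9×0.356 = 19.188 t/h; overhead removed = 0.809×19.188 = 15.523 t/h.
Concentrate = 53.9 − 15.523 = 38.377 t/h.
Mass fraction = 34.712/38.377 = 0.9045.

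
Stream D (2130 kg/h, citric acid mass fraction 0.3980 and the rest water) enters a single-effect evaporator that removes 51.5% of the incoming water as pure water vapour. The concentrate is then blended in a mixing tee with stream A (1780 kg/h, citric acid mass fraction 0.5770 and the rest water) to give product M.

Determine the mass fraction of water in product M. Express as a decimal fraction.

0.4231

Vapour removed = 0.515×0.602×2130 = 660.36 kg/h; concentrate = 1469.6 kg/h.
water reaching the mixer = 621.9 (from concentrate) + 1780×0.423 = 1374.8 kg/h.
Product flow = 1469.6 + 1780 = 3249.6 kg/h; water fraction = 0.4231.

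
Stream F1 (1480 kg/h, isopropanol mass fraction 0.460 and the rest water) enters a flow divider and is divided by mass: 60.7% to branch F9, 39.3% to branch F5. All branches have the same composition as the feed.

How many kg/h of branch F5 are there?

581.6 kg/h

Branch F5 flow = 0.393×1480 = 581.64 kg/h.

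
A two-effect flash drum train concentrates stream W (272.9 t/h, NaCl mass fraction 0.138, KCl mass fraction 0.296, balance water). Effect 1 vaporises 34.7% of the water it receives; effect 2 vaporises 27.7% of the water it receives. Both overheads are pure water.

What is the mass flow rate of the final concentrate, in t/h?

water in feed = 272.9×0.566 = 154.46 t/h.
After stage 1: water left = (1−0.347)×154.46 = 100.86; stream total = 219.3 t/h.
After stage 2: water left = (1−0.277)×100.86 = 72.924; final concentrate = 191.36 t/h.

191.4 t/h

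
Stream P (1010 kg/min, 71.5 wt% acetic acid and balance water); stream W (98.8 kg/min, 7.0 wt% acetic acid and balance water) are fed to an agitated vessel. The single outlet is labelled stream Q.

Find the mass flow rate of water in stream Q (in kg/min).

379.7 kg/min

water out = water in = 1010×0.285 + 98.8×0.930 = 379.73 kg/min.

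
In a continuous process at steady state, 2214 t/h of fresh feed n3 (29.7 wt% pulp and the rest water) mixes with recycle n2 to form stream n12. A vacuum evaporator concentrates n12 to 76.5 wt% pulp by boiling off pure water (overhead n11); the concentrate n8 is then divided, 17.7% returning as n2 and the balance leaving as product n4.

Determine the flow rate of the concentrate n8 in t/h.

1044 t/h

Overall pulp balance (none leaves overhead): pulp in fresh feed = pulp in product, i.e. 2214×0.297 = (1−0.177)·n8·0.765.
n8 = 657.56/(0.765×0.823) = 1044.4 t/h.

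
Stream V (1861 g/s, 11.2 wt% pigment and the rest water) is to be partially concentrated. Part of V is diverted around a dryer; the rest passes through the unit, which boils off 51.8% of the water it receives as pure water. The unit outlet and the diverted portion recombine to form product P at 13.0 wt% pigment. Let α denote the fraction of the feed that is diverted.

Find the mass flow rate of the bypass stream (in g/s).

All 1861×0.112 = 208.43 g/s of pigment reaches P, so P = 208.43/0.130 = 1603.3 g/s and vapour = 257.68 g/s.
The evaporator receives (1−α)·1861 of feed at 0.888 water and removes 0.518 of that water:
0.518×0.888×(1−α)×1861 = 257.68
(1−α) = 257.68/856.03 = 0.3010;  α = 0.6990.
Bypass flow = 0.6990×1861 = 1300.8 g/s.

1301 g/s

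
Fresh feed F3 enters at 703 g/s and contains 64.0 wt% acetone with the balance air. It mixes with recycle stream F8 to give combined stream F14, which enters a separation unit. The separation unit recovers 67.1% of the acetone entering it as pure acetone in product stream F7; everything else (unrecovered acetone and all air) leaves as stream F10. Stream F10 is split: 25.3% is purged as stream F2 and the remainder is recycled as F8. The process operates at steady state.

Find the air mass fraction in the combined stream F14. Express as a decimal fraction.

air enters only via F3 and leaves only via the purge: 703×0.360 = 0.253×(air in F10), and the separation unit passes all air, so air in F14 = air in F10 = 1000.3 g/s.
acetone in F14: m_A = 703×0.640 + (1−0.253)·(1−0.671)·m_A, so m_A = 449.92/0.7542 = 596.52 g/s.
F14 = 596.52 + 1000.3 = 1596.8 g/s.
air fraction in F14 = 1000.3/1596.8 = 0.626.

0.626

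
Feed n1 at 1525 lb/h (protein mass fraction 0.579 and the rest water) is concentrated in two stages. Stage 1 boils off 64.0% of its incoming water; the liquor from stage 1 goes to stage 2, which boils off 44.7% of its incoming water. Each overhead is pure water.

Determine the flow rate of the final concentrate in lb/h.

1011 lb/h

water in feed = 1525×0.421 = 642.02 lb/h.
After stage 1: water left = (1−0.640)×642.02 = 231.13; stream total = 1114.1 lb/h.
After stage 2: water left = (1−0.447)×231.13 = 127.81; final concentrate = 1010.8 lb/h.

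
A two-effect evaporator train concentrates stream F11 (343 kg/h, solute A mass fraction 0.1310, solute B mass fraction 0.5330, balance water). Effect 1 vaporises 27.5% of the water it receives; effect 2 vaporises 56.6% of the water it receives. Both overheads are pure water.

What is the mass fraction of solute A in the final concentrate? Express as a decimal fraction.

water in feed = 343×0.336 = 115.25 kg/h.
After stage 1: water left = (1−0.275)×115.25 = 83.555; stream total = 311.31 kg/h.
After stage 2: water left = (1−0.566)×83.555 = 36.263; final concentrate = 264.01 kg/h.
solute A fraction = 44.933/264.01 = 0.1702.

0.1702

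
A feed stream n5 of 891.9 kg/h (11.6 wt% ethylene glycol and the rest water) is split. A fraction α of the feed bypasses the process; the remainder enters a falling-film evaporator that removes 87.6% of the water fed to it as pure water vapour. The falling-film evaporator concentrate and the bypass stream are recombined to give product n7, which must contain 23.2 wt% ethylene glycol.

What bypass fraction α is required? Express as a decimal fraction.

All 891.9×0.116 = 103.46 kg/h of ethylene glycol reaches n7, so n7 = 103.46/0.232 = 445.95 kg/h and vapour = 445.95 kg/h.
The evaporator receives (1−α)·891.9 of feed at 0.884 water and removes 0.876 of that water:
0.876×0.884×(1−α)×891.9 = 445.95
(1−α) = 445.95/690.67 = 0.6457;  α = 0.3543.

0.354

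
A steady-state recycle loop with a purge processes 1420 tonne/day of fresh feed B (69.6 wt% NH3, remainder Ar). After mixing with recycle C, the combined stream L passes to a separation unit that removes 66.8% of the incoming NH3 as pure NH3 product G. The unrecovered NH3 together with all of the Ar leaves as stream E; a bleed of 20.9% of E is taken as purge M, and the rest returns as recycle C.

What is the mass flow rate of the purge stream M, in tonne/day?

Ar enters only via B and leaves only via the purge: 1420×0.304 = 0.209×(Ar in E), and the separation unit passes all Ar, so Ar in L = Ar in E = 2065.5 tonne/day.
NH3 in L: m_A = 1420×0.696 + (1−0.209)·(1−0.668)·m_A, so m_A = 988.32/0.7374 = 1340.3 tonne/day.
E = (1−0.668)×1340.3 + 2065.5 = 2510.4 tonne/day.
Purge M = 0.209×2510.4 = 524.68 tonne/day.

524.7 tonne/day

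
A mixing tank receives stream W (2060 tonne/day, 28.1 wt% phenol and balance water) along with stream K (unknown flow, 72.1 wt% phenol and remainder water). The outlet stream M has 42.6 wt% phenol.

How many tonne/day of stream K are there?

1013 tonne/day

Let K be the unknown flow. Total out = 2060 + K.
phenol balance: 578.86 + 0.721·K = 0.426·(2060 + K)
(0.721 − 0.426)·K = 0.426×2060 − 578.86 = 298.7
K = 298.7 / 0.295 = 1012.5 tonne/day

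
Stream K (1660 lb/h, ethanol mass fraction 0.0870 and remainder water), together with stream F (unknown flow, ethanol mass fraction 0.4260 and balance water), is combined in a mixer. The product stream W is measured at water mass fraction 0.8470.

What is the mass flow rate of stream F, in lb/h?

401.3 lb/h

Let F be the unknown flow. Total out = 1660 + F.
water balance: 1515.6 + 0.574·F = 0.847·(1660 + F)
(0.574 − 0.847)·F = 0.847×1660 − 1515.6 = -109.56
F = -109.56 / -0.273 = 401.32 lb/h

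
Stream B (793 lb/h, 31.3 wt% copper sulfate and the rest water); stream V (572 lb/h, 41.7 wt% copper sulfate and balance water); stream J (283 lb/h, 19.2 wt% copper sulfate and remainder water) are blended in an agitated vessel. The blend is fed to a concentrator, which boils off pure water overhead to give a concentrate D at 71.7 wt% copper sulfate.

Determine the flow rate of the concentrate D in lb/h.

copper sulfate entering = 793×0.313 + 572×0.417 + 283×0.192 = 541.07 lb/h.
All copper sulfate reports to D, so D = 541.07/0.717 = 754.63 lb/h.

754.6 lb/h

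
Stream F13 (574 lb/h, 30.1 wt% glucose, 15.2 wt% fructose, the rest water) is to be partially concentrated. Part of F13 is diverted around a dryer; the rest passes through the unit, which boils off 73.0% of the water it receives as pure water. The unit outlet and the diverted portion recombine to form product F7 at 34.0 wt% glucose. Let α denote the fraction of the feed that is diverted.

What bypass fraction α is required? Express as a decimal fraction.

0.713

All 574×0.301 = 172.77 lb/h of glucose reaches F7, so F7 = 172.77/0.340 = 508.16 lb/h and vapour = 65.841 lb/h.
The evaporator receives (1−α)·574 of feed at 0.547 water and removes 0.730 of that water:
0.730×0.547×(1−α)×574 = 65.841
(1−α) = 65.841/229.2 = 0.2873;  α = 0.7127.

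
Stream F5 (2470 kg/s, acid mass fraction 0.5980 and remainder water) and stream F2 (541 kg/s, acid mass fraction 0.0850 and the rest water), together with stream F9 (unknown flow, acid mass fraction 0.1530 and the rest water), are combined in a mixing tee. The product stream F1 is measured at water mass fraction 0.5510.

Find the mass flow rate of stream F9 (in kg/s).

Let F9 be the unknown flow. Total out = 3011 + F9.
water balance: 1488 + 0.847·F9 = 0.551·(3011 + F9)
(0.847 − 0.551)·F9 = 0.551×3011 − 1488 = 171.11
F9 = 171.11 / 0.296 = 578.06 kg/s

578.1 kg/s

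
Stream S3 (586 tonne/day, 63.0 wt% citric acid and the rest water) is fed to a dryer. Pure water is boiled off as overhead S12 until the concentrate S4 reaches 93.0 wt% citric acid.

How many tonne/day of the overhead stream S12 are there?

189 tonne/day

citric acid is conserved: 586×0.630 = 369.18 tonne/day all reports to the concentrate.
Concentrate = 369.18/(target fraction) = 396.97 tonne/day.
Overhead = 586 − 396.97 = 189.03 tonne/day.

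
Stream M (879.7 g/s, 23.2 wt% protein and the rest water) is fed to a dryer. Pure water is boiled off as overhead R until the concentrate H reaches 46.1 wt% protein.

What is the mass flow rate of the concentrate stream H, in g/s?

442.7 g/s

protein is conserved: 879.7×0.232 = 204.09 g/s all reports to the concentrate.
Concentrate = 204.09/(target fraction) = 442.71 g/s.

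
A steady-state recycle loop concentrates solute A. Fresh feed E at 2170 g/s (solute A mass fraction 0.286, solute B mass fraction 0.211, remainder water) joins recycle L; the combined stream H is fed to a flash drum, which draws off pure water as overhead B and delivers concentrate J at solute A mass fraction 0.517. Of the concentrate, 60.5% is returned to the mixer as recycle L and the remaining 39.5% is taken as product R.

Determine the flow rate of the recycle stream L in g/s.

1839 g/s

Overall solute A balance (none leaves overhead): solute A in fresh feed = solute A in product, i.e. 2170×0.286 = (1−0.605)·J·0.517.
J = 620.62/(0.517×0.395) = 3039.1 g/s.
Recycle L = 0.605×3039.1 = 1838.6 g/s.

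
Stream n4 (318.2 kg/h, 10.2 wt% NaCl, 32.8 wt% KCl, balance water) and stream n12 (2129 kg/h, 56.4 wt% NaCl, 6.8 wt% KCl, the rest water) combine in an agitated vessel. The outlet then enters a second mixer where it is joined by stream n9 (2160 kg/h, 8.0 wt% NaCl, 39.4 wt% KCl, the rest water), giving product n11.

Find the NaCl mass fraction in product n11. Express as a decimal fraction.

Overall, product flow = 4607.2 kg/h.
NaCl in = 318.2×0.102 + 2129×0.564 + 2160×0.080 = 1406 kg/h.
NaCl fraction in n11 = 0.305.

0.305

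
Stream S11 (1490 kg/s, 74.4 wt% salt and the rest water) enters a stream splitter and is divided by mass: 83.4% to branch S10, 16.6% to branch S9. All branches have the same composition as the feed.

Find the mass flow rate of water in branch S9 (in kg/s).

Branch S9 total = 0.166×1490 = 247.34 kg/s.
water in S9 = 0.256×247.34 = 63.319 kg/s.

63.32 kg/s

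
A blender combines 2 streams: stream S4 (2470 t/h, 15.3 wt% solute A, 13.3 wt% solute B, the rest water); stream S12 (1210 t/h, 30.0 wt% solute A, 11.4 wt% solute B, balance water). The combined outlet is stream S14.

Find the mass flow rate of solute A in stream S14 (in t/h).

solute A out = solute A in = 2470×0.153 + 1210×0.300 = 740.91 t/h.

740.9 t/h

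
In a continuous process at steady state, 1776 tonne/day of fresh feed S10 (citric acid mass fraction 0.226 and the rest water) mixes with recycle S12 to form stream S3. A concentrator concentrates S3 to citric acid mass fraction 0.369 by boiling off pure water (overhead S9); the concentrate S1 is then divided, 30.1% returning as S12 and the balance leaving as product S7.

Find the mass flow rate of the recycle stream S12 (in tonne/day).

Overall citric acid balance (none leaves overhead): citric acid in fresh feed = citric acid in product, i.e. 1776×0.226 = (1−0.301)·S1·0.369.
S1 = 401.38/(0.369×0.699) = 1556.1 tonne/day.
Recycle S12 = 0.301×1556.1 = 468.4 tonne/day.

468.4 tonne/day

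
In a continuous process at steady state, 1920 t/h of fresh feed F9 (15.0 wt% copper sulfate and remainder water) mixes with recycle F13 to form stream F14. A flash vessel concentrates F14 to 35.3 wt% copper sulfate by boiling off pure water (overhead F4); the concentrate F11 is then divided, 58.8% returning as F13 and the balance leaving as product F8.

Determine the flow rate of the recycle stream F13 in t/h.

Overall copper sulfate balance (none leaves overhead): copper sulfate in fresh feed = copper sulfate in product, i.e. 1920×0.150 = (1−0.588)·F11·0.353.
F11 = 288/(0.353×0.412) = 1980.3 t/h.
Recycle F13 = 0.588×1980.3 = 1164.4 t/h.

1164 t/h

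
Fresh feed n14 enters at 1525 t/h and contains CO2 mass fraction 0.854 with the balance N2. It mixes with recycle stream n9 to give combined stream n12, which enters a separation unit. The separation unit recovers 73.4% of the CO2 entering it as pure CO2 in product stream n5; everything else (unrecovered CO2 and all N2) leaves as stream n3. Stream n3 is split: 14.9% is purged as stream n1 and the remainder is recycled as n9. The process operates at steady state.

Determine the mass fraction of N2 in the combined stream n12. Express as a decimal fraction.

0.470

N2 enters only via n14 and leaves only via the purge: 1525×0.146 = 0.149×(N2 in n3), and the separation unit passes all N2, so N2 in n12 = N2 in n3 = 1494.3 t/h.
CO2 in n12: m_A = 1525×0.854 + (1−0.149)·(1−0.734)·m_A, so m_A = 1302.3/0.7736 = 1683.4 t/h.
n12 = 1683.4 + 1494.3 = 3177.7 t/h.
N2 fraction in n12 = 1494.3/3177.7 = 0.470.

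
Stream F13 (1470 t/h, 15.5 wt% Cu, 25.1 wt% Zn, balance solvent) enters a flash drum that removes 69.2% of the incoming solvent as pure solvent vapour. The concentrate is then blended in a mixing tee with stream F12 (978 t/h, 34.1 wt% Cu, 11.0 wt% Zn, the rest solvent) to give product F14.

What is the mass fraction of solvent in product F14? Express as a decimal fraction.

Vapour removed = 0.692×0.594×1470 = 604.24 t/h; concentrate = 865.76 t/h.
solvent reaching the mixer = 268.94 (from concentrate) + 978×0.549 = 805.86 t/h.
Product flow = 865.76 + 978 = 1843.8 t/h; solvent fraction = 0.437.

0.437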